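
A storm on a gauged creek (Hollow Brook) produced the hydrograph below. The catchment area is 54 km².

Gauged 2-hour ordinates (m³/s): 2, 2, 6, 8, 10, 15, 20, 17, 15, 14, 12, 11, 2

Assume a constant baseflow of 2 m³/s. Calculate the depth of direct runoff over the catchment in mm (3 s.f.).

Direct runoff: 0.0, 0.0, 4.0, 6.0, 8.0, 13.0, 18.0, 15.0, 13.0, 12.0, 10.0, 9.0, 0.0 m³/s; ΣQ_DR = 108.0 m³/s.
V = ΣQ_DR · Δt = 108.0 × 7200 s = 7.776 × 10^5 m³.
Over A = 54 km², depth = V / A = 14.4 mm.

d ≈ 14.4 mm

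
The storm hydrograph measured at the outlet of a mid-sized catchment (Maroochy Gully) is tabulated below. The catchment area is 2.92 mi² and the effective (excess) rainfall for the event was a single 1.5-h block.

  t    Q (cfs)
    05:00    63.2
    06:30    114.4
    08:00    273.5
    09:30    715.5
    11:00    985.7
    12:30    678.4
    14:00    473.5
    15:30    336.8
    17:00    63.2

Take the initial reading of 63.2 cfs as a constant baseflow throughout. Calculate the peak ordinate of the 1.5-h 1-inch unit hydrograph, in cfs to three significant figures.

U_p ≈ 370 cfs

Direct runoff: 0.0, 51.2, 210.3, 652.3, 922.5, 615.2, 410.3, 273.6, 0.0 cfs; ΣQ_DR = 3135 cfs, peak = 922.5 cfs.
Runoff depth d = ΣQ_DR·Δt / A = 3135 × 5400 / (2.92 mi²) = 2.496 in.
The 1-inch UH is the DRH scaled by (1 in)/d, so U_p = 922.5 × 1/2.496 = 370 cfs.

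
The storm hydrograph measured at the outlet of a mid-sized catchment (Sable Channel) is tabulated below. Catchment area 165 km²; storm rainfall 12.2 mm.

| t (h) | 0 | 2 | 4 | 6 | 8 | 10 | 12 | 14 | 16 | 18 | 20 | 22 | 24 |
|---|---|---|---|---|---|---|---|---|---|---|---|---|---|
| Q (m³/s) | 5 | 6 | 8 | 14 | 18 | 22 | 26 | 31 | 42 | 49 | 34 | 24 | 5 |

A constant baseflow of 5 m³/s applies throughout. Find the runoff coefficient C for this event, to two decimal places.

ΣQ_DR = 219.0 m³/s; V = ΣQ_DR·Δt = 1.577 × 10^6 m³.
Runoff depth d = V / A = 9.556 mm.
C = d / P = 9.556 / 12.2 = 0.78.

C ≈ 0.78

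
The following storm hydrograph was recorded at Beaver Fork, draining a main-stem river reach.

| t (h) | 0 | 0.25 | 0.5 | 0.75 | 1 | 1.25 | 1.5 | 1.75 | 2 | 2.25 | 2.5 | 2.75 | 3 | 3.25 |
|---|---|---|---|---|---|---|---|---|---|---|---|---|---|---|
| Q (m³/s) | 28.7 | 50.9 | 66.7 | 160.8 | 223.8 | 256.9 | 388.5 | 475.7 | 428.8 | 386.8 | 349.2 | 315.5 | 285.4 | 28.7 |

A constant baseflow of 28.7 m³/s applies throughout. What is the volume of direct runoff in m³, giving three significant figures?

Direct-runoff ordinates (Q − Q_b): 0.0, 22.2, 38.0, 132.1, 195.1, 228.2, 359.8, 447.0, 400.1, 358.1, 320.5, 286.8, 256.7, 0.0 m³/s.
ΣQ_DR = 3045 m³/s.
With Δt = 0.25 h = 900 s, V = ΣQ_DR · Δt = 3045 × 900 = 2.74 × 10^6 m³.

V ≈ 2.74 × 10^6 m³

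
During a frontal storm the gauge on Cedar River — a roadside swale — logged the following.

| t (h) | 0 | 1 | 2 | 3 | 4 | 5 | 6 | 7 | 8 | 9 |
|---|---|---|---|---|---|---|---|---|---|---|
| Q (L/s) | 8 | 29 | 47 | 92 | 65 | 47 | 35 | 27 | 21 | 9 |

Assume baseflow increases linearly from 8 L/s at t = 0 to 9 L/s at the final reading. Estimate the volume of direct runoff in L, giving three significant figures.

Direct-runoff ordinates (Q − Q_b): 0.00, 20.89, 38.78, 83.67, 56.56, 38.44, 26.33, 18.22, 12.11, 0.00 L/s.
ΣQ_DR = 295.0 L/s.
With Δt = 1 h = 3600 s, V = ΣQ_DR · Δt = 295.0 × 3600 = 1.06 × 10^6 L.

V ≈ 1.06 × 10^6 L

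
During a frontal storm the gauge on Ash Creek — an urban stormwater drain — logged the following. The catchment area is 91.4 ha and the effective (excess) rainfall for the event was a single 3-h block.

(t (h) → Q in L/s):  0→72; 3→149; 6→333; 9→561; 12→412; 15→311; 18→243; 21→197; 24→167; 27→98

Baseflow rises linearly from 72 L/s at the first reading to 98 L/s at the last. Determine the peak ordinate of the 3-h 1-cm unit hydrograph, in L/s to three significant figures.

Direct runoff: 0.00, 74.11, 255.22, 480.33, 328.44, 224.56, 153.67, 104.78, 71.89, 0.00 L/s; ΣQ_DR = 1693 L/s, peak = 480.33 L/s.
Runoff depth d = ΣQ_DR·Δt / A = 1693 × 10800 / (91.4 ha) = 20.00 mm.
The 1-cm UH is the DRH scaled by (10 mm)/d, so U_p = 480.33 × 10/20.00 = 240 L/s.

U_p ≈ 240 L/s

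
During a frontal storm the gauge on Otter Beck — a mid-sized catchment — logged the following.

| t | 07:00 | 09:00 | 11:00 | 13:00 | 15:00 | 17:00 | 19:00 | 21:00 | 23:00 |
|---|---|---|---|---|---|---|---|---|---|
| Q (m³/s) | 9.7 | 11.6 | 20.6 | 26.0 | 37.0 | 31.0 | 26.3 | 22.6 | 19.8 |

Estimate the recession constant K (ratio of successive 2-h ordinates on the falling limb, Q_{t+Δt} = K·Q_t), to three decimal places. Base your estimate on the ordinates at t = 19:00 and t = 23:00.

K ≈ 0.868

Using the recession-limb readings at t = 19:00 and t = 23:00: Q falls from 26.3 to 19.8 m³/s over 2 intervals.
K = (Q₂/Q₁)^(1/2) = (19.8/26.3)^(1/2) = 0.868.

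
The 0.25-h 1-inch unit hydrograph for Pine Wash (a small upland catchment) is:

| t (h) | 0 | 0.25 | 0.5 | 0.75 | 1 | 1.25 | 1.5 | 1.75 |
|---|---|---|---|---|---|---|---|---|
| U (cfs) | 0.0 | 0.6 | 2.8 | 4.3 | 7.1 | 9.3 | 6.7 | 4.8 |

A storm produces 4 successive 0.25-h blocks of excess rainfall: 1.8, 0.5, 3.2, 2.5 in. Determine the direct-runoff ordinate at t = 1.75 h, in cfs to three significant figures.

By discrete convolution, Q_j = Σ (P_i / 1 in) · U_{j−i}.
At t = 1.75 h (j=7): Q = (1.8/1)·4.8 + (0.5/1)·6.7 + (3.2/1)·9.3 + (2.5/1)·7.1 = 59.5 cfs.

Q ≈ 59.5 cfs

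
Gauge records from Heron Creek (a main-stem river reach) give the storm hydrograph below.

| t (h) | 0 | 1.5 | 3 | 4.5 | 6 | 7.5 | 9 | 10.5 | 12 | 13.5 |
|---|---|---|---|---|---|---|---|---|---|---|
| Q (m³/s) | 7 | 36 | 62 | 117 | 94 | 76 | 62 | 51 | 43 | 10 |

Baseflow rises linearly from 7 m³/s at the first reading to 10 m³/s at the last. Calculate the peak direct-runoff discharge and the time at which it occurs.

Subtracting baseflow gives direct-runoff ordinates: 0.00, 28.67, 54.33, 109.00, 85.67, 67.33, 53.00, 41.67, 33.33, 0.00 m³/s.
The maximum is 109.00 m³/s, occurring at the reading for t = 4.5 h.

Q_p = 109.00 m³/s at t = 4.5 h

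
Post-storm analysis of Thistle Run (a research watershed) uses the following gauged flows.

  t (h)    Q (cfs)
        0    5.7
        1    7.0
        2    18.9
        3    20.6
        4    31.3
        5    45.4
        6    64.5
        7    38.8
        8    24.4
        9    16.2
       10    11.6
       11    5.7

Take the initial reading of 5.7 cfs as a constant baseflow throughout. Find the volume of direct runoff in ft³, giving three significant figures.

V ≈ 7.98 × 10^5 ft³

Direct-runoff ordinates (Q − Q_b): 0.0, 1.3, 13.2, 14.9, 25.6, 39.7, 58.8, 33.1, 18.7, 10.5, 5.9, 0.0 cfs.
ΣQ_DR = 221.7 cfs.
With Δt = 1 h = 3600 s, V = ΣQ_DR · Δt = 221.7 × 3600 = 7.98 × 10^5 ft³.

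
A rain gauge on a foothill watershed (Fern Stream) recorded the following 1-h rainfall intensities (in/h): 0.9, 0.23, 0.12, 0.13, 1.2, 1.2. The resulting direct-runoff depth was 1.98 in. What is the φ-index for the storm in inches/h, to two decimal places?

Only the 3 blocks with intensity above φ contribute runoff: 0.9, 1.2, 1.2 in/h.
Σ(I−φ)·Δt = d  ⇒  (0.9+1.2+1.2 − 3φ)·1 = 1.98
φ = (3.300 − 1.98/1) / 3 = 0.44 in/h.

φ ≈ 0.44 in/h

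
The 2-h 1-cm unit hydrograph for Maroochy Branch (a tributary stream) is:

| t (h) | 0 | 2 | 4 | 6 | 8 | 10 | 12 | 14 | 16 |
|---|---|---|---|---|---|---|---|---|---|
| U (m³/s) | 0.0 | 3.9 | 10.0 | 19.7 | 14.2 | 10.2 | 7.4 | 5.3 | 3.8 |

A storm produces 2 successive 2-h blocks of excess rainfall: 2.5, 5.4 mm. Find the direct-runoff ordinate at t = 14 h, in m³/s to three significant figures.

By discrete convolution, Q_j = Σ (P_i / 10 mm) · U_{j−i}.
At t = 14 h (j=7): Q = (2.5/10)·5.3 + (5.4/10)·7.4 = 5.32 m³/s.

Q ≈ 5.32 m³/s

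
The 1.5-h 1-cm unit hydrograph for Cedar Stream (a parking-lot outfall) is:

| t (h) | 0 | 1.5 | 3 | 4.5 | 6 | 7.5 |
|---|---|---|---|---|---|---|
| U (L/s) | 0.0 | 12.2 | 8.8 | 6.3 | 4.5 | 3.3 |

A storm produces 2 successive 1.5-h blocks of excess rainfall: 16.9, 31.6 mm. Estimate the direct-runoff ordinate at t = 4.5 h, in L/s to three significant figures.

Q ≈ 38.5 L/s

By discrete convolution, Q_j = Σ (P_i / 10 mm) · U_{j−i}.
At t = 4.5 h (j=3): Q = (16.9/10)·6.3 + (31.6/10)·8.8 = 38.5 L/s.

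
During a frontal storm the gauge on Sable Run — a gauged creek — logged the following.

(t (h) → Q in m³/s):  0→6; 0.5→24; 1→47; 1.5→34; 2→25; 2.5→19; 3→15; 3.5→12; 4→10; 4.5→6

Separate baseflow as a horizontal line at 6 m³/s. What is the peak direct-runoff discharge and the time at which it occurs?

Subtracting baseflow gives direct-runoff ordinates: 0.0, 18.0, 41.0, 28.0, 19.0, 13.0, 9.0, 6.0, 4.0, 0.0 m³/s.
The maximum is 41.0 m³/s, occurring at the reading for t = 1 h.

Q_p = 41.0 m³/s at t = 1 h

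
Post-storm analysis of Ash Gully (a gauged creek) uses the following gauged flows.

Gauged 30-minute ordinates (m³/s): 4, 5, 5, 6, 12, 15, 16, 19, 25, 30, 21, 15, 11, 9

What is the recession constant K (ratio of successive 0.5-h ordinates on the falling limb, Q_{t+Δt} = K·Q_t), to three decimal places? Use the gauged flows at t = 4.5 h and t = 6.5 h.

K ≈ 0.740

Using the recession-limb readings at t = 4.5 h and t = 6.5 h: Q falls from 30 to 9 m³/s over 4 intervals.
K = (Q₂/Q₁)^(1/4) = (9/30)^(1/4) = 0.740.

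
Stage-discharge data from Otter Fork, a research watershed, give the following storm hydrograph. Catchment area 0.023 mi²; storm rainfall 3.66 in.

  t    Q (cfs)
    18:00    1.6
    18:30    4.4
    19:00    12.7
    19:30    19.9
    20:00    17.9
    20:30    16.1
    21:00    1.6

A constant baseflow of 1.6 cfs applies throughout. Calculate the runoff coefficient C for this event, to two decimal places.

C ≈ 0.58

ΣQ_DR = 63.00 cfs; V = ΣQ_DR·Δt = 1.134 × 10^5 ft³.
Runoff depth d = V / A = 2.122 in.
C = d / P = 2.122 / 3.66 = 0.58.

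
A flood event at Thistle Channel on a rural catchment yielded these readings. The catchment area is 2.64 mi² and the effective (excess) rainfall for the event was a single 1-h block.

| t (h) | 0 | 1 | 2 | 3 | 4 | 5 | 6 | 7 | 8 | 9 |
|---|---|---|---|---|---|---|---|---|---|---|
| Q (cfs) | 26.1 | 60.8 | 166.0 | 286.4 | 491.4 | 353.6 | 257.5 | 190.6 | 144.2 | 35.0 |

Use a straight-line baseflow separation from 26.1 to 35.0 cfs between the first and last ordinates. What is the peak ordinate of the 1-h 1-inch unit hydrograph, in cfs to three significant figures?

U_p ≈ 461 cfs

Direct runoff: 0.00, 33.71, 137.92, 257.33, 461.34, 322.56, 225.47, 157.58, 110.19, 0.00 cfs; ΣQ_DR = 1706 cfs, peak = 461.34 cfs.
Runoff depth d = ΣQ_DR·Δt / A = 1706 × 3600 / (2.64 mi²) = 1.001 in.
The 1-inch UH is the DRH scaled by (1 in)/d, so U_p = 461.34 × 1/1.001 = 461 cfs.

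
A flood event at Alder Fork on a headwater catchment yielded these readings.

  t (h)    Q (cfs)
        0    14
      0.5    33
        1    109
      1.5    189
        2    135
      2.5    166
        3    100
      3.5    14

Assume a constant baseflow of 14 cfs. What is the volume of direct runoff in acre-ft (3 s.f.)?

V ≈ 26.8 acre-ft

Direct-runoff ordinates (Q − Q_b): 0.0, 19.0, 95.0, 175.0, 121.0, 152.0, 86.0, 0.0 cfs.
ΣQ_DR = 648.0 cfs.
With Δt = 0.5 h = 1800 s, V = ΣQ_DR · Δt = 648.0 × 1800 = 1.17 × 10^6 ft³ = 26.8 acre-ft.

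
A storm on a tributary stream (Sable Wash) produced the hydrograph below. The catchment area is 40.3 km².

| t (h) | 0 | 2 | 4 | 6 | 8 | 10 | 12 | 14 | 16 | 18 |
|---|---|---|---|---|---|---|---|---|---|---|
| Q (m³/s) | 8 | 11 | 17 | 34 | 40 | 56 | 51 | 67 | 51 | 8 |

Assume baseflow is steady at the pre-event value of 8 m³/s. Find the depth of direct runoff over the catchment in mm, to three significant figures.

d ≈ 47.0 mm

Direct runoff: 0.0, 3.0, 9.0, 26.0, 32.0, 48.0, 43.0, 59.0, 43.0, 0.0 m³/s; ΣQ_DR = 263.0 m³/s.
V = ΣQ_DR · Δt = 263.0 × 7200 s = 1.894 × 10^6 m³.
Over A = 40.3 km², depth = V / A = 47.0 mm.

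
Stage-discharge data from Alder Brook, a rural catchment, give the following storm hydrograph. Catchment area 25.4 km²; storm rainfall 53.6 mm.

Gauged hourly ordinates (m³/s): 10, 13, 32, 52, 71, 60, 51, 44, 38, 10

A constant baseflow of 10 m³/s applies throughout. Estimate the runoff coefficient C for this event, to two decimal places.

C ≈ 0.74

ΣQ_DR = 281.0 m³/s; V = ΣQ_DR·Δt = 1.012 × 10^6 m³.
Runoff depth d = V / A = 39.83 mm.
C = d / P = 39.83 / 53.6 = 0.74.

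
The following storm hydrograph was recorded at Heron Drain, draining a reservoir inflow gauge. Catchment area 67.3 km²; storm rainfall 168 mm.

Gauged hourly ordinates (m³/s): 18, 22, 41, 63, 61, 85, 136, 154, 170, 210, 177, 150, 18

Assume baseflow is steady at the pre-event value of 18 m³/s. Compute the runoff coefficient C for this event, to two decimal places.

C ≈ 0.34

ΣQ_DR = 1071 m³/s; V = ΣQ_DR·Δt = 3.856 × 10^6 m³.
Runoff depth d = V / A = 57.29 mm.
C = d / P = 57.29 / 168 = 0.34.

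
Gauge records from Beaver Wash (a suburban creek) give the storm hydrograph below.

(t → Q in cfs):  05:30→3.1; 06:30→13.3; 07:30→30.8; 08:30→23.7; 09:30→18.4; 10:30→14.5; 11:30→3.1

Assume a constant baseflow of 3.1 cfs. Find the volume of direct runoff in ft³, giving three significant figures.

V ≈ 3.07 × 10^5 ft³

Direct-runoff ordinates (Q − Q_b): 0.0, 10.2, 27.7, 20.6, 15.3, 11.4, 0.0 cfs.
ΣQ_DR = 85.20 cfs.
With Δt = 1 h = 3600 s, V = ΣQ_DR · Δt = 85.20 × 3600 = 3.07 × 10^5 ft³.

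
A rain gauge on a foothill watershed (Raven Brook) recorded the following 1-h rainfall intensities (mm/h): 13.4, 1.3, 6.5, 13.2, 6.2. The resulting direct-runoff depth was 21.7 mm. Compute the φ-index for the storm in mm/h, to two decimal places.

Only the 4 blocks with intensity above φ contribute runoff: 13.4, 6.5, 13.2, 6.2 mm/h.
Σ(I−φ)·Δt = d  ⇒  (13.4+6.5+13.2+6.2 − 4φ)·1 = 21.7
φ = (39.30 − 21.7/1) / 4 = 4.40 mm/h.

φ ≈ 4.40 mm/h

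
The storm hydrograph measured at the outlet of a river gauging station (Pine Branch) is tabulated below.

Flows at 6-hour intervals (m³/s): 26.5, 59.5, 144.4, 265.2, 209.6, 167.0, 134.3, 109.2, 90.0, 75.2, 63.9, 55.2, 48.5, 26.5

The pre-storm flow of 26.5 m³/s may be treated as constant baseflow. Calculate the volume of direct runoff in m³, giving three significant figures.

Direct-runoff ordinates (Q − Q_b): 0.0, 33.0, 117.9, 238.7, 183.1, 140.5, 107.8, 82.7, 63.5, 48.7, 37.4, 28.7, 22.0, 0.0 m³/s.
ΣQ_DR = 1104 m³/s.
With Δt = 6 h = 21600 s, V = ΣQ_DR · Δt = 1104 × 21600 = 2.38 × 10^7 m³.

V ≈ 2.38 × 10^7 m³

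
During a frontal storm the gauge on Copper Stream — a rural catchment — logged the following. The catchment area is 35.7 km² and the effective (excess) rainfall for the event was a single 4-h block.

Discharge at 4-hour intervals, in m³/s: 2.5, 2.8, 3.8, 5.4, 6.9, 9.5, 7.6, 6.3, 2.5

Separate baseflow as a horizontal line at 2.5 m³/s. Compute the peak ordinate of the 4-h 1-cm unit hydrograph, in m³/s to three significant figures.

Direct runoff: 0.0, 0.3, 1.3, 2.9, 4.4, 7.0, 5.1, 3.8, 0.0 m³/s; ΣQ_DR = 24.80 m³/s, peak = 7.0 m³/s.
Runoff depth d = ΣQ_DR·Δt / A = 24.80 × 14400 / (35.7 km²) = 10.00 mm.
The 1-cm UH is the DRH scaled by (10 mm)/d, so U_p = 7.0 × 10/10.00 = 7.00 m³/s.

U_p ≈ 7.00 m³/s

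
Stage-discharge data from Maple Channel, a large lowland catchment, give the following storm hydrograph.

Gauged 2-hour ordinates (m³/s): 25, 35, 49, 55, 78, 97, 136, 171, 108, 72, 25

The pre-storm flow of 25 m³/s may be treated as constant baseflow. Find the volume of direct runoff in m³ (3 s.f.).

V ≈ 4.15 × 10^6 m³

Direct-runoff ordinates (Q − Q_b): 0.0, 10.0, 24.0, 30.0, 53.0, 72.0, 111.0, 146.0, 83.0, 47.0, 0.0 m³/s.
ΣQ_DR = 576.0 m³/s.
With Δt = 2 h = 7200 s, V = ΣQ_DR · Δt = 576.0 × 7200 = 4.15 × 10^6 m³.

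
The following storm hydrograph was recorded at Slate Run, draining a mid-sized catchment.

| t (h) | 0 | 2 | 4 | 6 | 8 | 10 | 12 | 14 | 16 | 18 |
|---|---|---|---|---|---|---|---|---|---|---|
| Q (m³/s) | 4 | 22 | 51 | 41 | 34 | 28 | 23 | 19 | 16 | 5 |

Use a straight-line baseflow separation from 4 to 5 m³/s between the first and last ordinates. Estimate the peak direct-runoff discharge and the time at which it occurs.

Subtracting baseflow gives direct-runoff ordinates: 0.00, 17.89, 46.78, 36.67, 29.56, 23.44, 18.33, 14.22, 11.11, 0.00 m³/s.
The maximum is 46.78 m³/s, occurring at the reading for t = 4 h.

Q_p = 46.78 m³/s at t = 4 h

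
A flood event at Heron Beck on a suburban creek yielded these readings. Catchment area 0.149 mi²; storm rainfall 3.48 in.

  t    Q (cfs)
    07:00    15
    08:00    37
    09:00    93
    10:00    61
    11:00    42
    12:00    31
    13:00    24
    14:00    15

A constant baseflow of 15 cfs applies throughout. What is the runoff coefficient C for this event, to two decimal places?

ΣQ_DR = 198.0 cfs; V = ΣQ_DR·Δt = 7.128 × 10^5 ft³.
Runoff depth d = V / A = 2.059 in.
C = d / P = 2.059 / 3.48 = 0.59.

C ≈ 0.59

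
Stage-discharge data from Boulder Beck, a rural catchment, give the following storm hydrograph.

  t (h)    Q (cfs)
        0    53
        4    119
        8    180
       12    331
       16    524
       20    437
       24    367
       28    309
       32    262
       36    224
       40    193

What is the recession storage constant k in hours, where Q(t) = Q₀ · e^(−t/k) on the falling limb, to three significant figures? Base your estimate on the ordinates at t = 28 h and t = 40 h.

On the falling limb, Q drops from 309 to 193 cfs between t = 28 h and t = 40 h (Δt = 12 h).
k = −Δt / ln(Q₂/Q₁) = −12 / ln(193/309) = 25.5 h.

k ≈ 25.5 h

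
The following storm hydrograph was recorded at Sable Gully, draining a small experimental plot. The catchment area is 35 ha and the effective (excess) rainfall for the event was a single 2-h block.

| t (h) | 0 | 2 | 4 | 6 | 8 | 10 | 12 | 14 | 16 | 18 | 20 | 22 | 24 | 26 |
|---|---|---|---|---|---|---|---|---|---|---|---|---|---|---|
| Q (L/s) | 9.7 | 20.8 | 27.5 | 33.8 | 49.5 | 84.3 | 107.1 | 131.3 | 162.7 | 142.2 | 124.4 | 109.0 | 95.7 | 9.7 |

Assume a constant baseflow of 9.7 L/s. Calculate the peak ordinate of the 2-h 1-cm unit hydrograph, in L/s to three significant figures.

U_p ≈ 76.5 L/s

Direct runoff: 0.0, 11.1, 17.8, 24.1, 39.8, 74.6, 97.4, 121.6, 153.0, 132.5, 114.7, 99.3, 86.0, 0.0 L/s; ΣQ_DR = 971.9 L/s, peak = 153.0 L/s.
Runoff depth d = ΣQ_DR·Δt / A = 971.9 × 7200 / (35 ha) = 19.99 mm.
The 1-cm UH is the DRH scaled by (10 mm)/d, so U_p = 153.0 × 10/19.99 = 76.5 L/s.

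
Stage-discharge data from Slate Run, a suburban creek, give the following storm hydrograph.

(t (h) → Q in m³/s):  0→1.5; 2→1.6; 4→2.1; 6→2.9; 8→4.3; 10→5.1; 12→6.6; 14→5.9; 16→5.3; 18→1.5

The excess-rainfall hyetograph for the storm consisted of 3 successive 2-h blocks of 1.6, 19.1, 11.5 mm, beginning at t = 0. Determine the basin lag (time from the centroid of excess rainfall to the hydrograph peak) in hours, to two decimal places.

Centroid of excess rainfall: t_c = Σ P_i·t̄_i / ΣP_i = 3.6149 h (block centres at 1, 3, 5 h).
Hydrograph peak occurs at t = 12 h, so basin lag t_L = 12 − 3.6149 = 8.39 h.

t_L ≈ 8.39 h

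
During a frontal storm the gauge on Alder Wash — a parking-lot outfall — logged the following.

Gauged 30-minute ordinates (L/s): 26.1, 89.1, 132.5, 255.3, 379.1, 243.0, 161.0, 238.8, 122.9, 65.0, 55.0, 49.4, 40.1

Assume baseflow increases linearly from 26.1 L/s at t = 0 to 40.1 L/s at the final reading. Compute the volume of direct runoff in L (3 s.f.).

Direct-runoff ordinates (Q − Q_b): 0.00, 61.83, 104.07, 225.70, 348.33, 211.07, 127.90, 204.53, 87.47, 28.40, 17.23, 10.47, 0.00 L/s.
ΣQ_DR = 1427 L/s.
With Δt = 0.5 h = 1800 s, V = ΣQ_DR · Δt = 1427 × 1800 = 2.57 × 10^6 L.

V ≈ 2.57 × 10^6 L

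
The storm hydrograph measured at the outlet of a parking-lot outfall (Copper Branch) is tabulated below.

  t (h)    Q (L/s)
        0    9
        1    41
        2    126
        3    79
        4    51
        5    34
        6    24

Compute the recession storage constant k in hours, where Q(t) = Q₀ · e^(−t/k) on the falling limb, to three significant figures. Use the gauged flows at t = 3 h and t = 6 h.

On the falling limb, Q drops from 79 to 24 L/s between t = 3 h and t = 6 h (Δt = 3 h).
k = −Δt / ln(Q₂/Q₁) = −3 / ln(24/79) = 2.52 h.

k ≈ 2.52 h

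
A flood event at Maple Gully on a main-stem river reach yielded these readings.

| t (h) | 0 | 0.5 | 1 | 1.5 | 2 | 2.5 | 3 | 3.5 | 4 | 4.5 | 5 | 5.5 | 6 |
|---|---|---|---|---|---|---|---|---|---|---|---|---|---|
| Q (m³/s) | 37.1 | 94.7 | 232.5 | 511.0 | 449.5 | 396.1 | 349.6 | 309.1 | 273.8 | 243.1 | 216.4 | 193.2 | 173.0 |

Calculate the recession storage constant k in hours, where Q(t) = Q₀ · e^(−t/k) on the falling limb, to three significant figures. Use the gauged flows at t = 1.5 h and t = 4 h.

On the falling limb, Q drops from 511.0 to 273.8 m³/s between t = 1.5 h and t = 4 h (Δt = 2.5 h).
k = −Δt / ln(Q₂/Q₁) = −2.5 / ln(273.8/511.0) = 4.01 h.

k ≈ 4.01 h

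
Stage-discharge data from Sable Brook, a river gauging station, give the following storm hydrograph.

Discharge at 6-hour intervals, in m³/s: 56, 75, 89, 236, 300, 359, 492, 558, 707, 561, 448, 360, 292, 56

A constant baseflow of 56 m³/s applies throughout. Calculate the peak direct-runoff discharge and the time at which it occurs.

Subtracting baseflow gives direct-runoff ordinates: 0.0, 19.0, 33.0, 180.0, 244.0, 303.0, 436.0, 502.0, 651.0, 505.0, 392.0, 304.0, 236.0, 0.0 m³/s.
The maximum is 651.0 m³/s, occurring at the reading for t = 48 h.

Q_p = 651.0 m³/s at t = 48 h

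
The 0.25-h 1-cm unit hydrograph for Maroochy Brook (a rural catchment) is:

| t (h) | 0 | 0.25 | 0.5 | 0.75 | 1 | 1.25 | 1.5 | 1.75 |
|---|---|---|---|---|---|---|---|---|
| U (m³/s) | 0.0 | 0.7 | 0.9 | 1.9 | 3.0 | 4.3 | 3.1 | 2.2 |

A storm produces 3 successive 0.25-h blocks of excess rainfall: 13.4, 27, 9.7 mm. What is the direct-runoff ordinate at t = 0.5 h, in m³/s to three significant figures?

By discrete convolution, Q_j = Σ (P_i / 10 mm) · U_{j−i}.
At t = 0.5 h (j=2): Q = (13.4/10)·0.9 + (27/10)·0.7 + (9.7/10)·0.0 = 3.10 m³/s.

Q ≈ 3.10 m³/s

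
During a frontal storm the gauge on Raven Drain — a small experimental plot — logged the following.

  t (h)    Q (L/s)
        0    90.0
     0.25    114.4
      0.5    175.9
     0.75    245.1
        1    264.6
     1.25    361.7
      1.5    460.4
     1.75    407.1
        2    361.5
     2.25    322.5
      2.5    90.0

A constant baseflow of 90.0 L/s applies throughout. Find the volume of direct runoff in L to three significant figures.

Direct-runoff ordinates (Q − Q_b): 0.0, 24.4, 85.9, 155.1, 174.6, 271.7, 370.4, 317.1, 271.5, 232.5, 0.0 L/s.
ΣQ_DR = 1903 L/s.
With Δt = 0.25 h = 900 s, V = ΣQ_DR · Δt = 1903 × 900 = 1.71 × 10^6 L.

V ≈ 1.71 × 10^6 L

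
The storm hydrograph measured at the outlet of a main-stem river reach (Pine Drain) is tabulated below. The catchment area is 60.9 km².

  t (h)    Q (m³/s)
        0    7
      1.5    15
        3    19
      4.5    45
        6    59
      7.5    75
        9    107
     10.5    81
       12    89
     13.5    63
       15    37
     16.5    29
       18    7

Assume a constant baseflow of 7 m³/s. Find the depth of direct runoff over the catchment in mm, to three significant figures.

Direct runoff: 0.0, 8.0, 12.0, 38.0, 52.0, 68.0, 100.0, 74.0, 82.0, 56.0, 30.0, 22.0, 0.0 m³/s; ΣQ_DR = 542.0 m³/s.
V = ΣQ_DR · Δt = 542.0 × 5400 s = 2.927 × 10^6 m³.
Over A = 60.9 km², depth = V / A = 48.1 mm.

d ≈ 48.1 mm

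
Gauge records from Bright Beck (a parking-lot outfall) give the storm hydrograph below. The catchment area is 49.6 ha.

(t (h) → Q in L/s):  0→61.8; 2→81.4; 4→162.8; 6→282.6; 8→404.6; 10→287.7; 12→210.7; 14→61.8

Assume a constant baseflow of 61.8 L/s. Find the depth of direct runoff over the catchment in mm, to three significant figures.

d ≈ 15.4 mm

Direct runoff: 0.0, 19.6, 101.0, 220.8, 342.8, 225.9, 148.9, 0.0 L/s; ΣQ_DR = 1059 L/s.
V = ΣQ_DR · Δt = 1059 × 7200 s = 7.625 × 10^6 L.
Over A = 49.6 ha, depth = V / A = 15.4 mm.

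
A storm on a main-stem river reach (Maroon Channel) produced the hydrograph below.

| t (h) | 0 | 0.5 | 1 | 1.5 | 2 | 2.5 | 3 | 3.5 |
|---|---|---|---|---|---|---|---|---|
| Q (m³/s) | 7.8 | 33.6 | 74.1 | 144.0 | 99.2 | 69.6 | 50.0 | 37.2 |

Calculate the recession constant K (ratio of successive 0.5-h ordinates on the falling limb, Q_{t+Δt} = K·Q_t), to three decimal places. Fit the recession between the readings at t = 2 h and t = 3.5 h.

Using the recession-limb readings at t = 2 h and t = 3.5 h: Q falls from 99.2 to 37.2 m³/s over 3 intervals.
K = (Q₂/Q₁)^(1/3) = (37.2/99.2)^(1/3) = 0.721.

K ≈ 0.721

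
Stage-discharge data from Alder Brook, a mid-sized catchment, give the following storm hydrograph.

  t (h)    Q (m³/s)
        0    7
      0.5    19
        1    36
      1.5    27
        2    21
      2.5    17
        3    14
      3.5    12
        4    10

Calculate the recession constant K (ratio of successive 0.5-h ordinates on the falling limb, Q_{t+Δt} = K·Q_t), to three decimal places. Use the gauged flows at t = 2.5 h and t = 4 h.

K ≈ 0.838

Using the recession-limb readings at t = 2.5 h and t = 4 h: Q falls from 17 to 10 m³/s over 3 intervals.
K = (Q₂/Q₁)^(1/3) = (10/17)^(1/3) = 0.838.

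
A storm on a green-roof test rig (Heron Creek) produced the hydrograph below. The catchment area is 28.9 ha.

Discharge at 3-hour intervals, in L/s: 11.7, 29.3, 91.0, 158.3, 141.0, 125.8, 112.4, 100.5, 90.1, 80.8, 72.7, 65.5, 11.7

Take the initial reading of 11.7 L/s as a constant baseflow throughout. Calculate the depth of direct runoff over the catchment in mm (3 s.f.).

Direct runoff: 0.0, 17.6, 79.3, 146.6, 129.3, 114.1, 100.7, 88.8, 78.4, 69.1, 61.0, 53.8, 0.0 L/s; ΣQ_DR = 938.7 L/s.
V = ΣQ_DR · Δt = 938.7 × 10800 s = 1.014 × 10^7 L.
Over A = 28.9 ha, depth = V / A = 35.1 mm.

d ≈ 35.1 mm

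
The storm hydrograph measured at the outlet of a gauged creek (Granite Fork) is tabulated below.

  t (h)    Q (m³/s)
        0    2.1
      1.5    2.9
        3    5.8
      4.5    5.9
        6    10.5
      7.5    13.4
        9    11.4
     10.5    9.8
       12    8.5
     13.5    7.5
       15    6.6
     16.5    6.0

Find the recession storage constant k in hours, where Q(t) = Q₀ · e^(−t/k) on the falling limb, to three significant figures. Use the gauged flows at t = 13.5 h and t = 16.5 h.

k ≈ 13.4 h

On the falling limb, Q drops from 7.5 to 6.0 m³/s between t = 13.5 h and t = 16.5 h (Δt = 3 h).
k = −Δt / ln(Q₂/Q₁) = −3 / ln(6.0/7.5) = 13.4 h.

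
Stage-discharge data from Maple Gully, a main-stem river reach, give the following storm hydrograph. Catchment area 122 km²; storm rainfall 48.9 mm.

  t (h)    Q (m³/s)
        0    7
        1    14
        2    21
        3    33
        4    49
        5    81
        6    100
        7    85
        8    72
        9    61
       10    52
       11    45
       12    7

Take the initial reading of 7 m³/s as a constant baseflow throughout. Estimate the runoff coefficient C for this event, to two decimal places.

ΣQ_DR = 536.0 m³/s; V = ΣQ_DR·Δt = 1.930 × 10^6 m³.
Runoff depth d = V / A = 15.82 mm.
C = d / P = 15.82 / 48.9 = 0.32.

C ≈ 0.32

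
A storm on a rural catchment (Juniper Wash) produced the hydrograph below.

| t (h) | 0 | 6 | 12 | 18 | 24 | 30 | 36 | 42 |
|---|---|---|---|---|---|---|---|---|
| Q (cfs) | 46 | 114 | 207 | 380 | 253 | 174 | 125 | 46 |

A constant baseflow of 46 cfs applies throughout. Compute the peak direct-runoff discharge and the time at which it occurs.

Q_p = 334.0 cfs at t = 18 h

Subtracting baseflow gives direct-runoff ordinates: 0.0, 68.0, 161.0, 334.0, 207.0, 128.0, 79.0, 0.0 cfs.
The maximum is 334.0 cfs, occurring at the reading for t = 18 h.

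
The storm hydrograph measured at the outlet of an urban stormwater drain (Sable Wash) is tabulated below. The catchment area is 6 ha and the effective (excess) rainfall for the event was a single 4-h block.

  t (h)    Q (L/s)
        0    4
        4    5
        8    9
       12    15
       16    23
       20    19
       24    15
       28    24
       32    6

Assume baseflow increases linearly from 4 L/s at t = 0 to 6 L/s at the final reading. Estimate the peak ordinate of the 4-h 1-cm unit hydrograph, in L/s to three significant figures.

U_p ≈ 10.1 L/s

Direct runoff: 0.00, 0.75, 4.50, 10.25, 18.00, 13.75, 9.50, 18.25, 0.00 L/s; ΣQ_DR = 75.00 L/s, peak = 18.25 L/s.
Runoff depth d = ΣQ_DR·Δt / A = 75.00 × 14400 / (6 ha) = 18.00 mm.
The 1-cm UH is the DRH scaled by (10 mm)/d, so U_p = 18.25 × 10/18.00 = 10.1 L/s.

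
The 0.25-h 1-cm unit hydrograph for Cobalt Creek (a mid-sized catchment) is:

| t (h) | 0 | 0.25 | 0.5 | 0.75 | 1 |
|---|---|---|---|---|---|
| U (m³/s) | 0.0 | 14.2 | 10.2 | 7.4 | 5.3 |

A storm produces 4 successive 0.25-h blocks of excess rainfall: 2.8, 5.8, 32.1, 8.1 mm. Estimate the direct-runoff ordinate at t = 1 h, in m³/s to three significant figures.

Q ≈ 50.0 m³/s

By discrete convolution, Q_j = Σ (P_i / 10 mm) · U_{j−i}.
At t = 1 h (j=4): Q = (2.8/10)·5.3 + (5.8/10)·7.4 + (32.1/10)·10.2 + (8.1/10)·14.2 = 50.0 m³/s.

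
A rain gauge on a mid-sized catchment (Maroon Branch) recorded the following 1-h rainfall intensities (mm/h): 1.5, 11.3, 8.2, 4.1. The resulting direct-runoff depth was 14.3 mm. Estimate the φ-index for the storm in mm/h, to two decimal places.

φ ≈ 3.10 mm/h

Only the 3 blocks with intensity above φ contribute runoff: 11.3, 8.2, 4.1 mm/h.
Σ(I−φ)·Δt = d  ⇒  (11.3+8.2+4.1 − 3φ)·1 = 14.3
φ = (23.60 − 14.3/1) / 3 = 3.10 mm/h.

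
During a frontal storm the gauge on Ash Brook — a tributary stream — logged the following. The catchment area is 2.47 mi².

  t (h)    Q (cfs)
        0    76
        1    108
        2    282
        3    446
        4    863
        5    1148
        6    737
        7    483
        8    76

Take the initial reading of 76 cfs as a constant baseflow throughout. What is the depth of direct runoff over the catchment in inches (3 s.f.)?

d ≈ 2.22 in

Direct runoff: 0.0, 32.0, 206.0, 370.0, 787.0, 1072.0, 661.0, 407.0, 0.0 cfs; ΣQ_DR = 3535 cfs.
V = ΣQ_DR · Δt = 3535 × 3600 s = 1.273 × 10^7 ft³.
Over A = 2.47 mi², depth = V / A = 2.22 in.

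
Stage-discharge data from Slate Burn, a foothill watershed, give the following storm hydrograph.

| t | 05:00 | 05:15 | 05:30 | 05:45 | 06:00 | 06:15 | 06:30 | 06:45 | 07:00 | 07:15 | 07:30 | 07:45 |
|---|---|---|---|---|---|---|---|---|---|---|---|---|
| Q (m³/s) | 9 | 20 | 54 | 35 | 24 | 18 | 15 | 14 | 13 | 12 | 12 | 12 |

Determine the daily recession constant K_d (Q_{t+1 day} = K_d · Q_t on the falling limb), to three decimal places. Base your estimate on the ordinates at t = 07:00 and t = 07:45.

Between t = 07:00 and t = 07:45 the flow falls from 13 to 12 m³/s over 3×0.25 h = 0.75 h.
Per-interval ratio K = (12/13)^(1/3) = 0.9737; K_d = K^(24/0.25) = 0.077.

K_d ≈ 0.077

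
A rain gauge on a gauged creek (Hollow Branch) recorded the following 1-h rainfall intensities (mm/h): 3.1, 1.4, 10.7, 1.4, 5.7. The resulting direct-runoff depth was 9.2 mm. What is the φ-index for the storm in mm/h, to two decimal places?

Only the 2 blocks with intensity above φ contribute runoff: 10.7, 5.7 mm/h.
Σ(I−φ)·Δt = d  ⇒  (10.7+5.7 − 2φ)·1 = 9.2
φ = (16.40 − 9.2/1) / 2 = 3.60 mm/h.

φ ≈ 3.60 mm/h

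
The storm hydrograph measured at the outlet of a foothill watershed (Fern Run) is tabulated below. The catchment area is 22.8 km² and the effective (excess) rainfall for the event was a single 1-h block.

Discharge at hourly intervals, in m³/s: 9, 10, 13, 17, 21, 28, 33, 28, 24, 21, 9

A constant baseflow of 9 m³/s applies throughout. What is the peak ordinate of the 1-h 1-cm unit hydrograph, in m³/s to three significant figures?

Direct runoff: 0.0, 1.0, 4.0, 8.0, 12.0, 19.0, 24.0, 19.0, 15.0, 12.0, 0.0 m³/s; ΣQ_DR = 114.0 m³/s, peak = 24.0 m³/s.
Runoff depth d = ΣQ_DR·Δt / A = 114.0 × 3600 / (22.8 km²) = 18.00 mm.
The 1-cm UH is the DRH scaled by (10 mm)/d, so U_p = 24.0 × 10/18.00 = 13.3 m³/s.

U_p ≈ 13.3 m³/s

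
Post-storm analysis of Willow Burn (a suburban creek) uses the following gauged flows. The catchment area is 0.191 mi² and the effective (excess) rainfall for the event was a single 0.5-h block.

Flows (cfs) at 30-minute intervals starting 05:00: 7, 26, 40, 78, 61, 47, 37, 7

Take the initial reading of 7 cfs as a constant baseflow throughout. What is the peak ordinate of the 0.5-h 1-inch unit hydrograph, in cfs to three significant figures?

Direct runoff: 0.0, 19.0, 33.0, 71.0, 54.0, 40.0, 30.0, 0.0 cfs; ΣQ_DR = 247.0 cfs, peak = 71.0 cfs.
Runoff depth d = ΣQ_DR·Δt / A = 247.0 × 1800 / (0.191 mi²) = 1.002 in.
The 1-inch UH is the DRH scaled by (1 in)/d, so U_p = 71.0 × 1/1.002 = 70.9 cfs.

U_p ≈ 70.9 cfs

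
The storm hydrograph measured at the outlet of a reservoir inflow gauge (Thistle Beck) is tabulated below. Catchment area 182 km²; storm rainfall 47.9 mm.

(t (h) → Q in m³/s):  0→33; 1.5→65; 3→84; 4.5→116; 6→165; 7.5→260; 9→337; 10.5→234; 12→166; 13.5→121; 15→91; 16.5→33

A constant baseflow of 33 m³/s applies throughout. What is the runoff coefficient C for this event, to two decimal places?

C ≈ 0.81

ΣQ_DR = 1309 m³/s; V = ΣQ_DR·Δt = 7.069 × 10^6 m³.
Runoff depth d = V / A = 38.84 mm.
C = d / P = 38.84 / 47.9 = 0.81.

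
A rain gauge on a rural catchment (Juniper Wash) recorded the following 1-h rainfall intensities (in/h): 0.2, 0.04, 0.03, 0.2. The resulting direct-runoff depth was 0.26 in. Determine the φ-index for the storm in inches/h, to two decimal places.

Only the 2 blocks with intensity above φ contribute runoff: 0.2, 0.2 in/h.
Σ(I−φ)·Δt = d  ⇒  (0.2+0.2 − 2φ)·1 = 0.26
φ = (0.4000 − 0.26/1) / 2 = 0.07 in/h.

φ ≈ 0.07 in/h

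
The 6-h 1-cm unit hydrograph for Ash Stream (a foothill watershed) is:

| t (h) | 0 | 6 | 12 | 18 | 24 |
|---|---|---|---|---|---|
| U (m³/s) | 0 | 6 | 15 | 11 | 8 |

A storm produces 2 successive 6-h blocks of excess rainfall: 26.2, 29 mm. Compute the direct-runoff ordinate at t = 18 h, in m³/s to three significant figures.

Q ≈ 72.3 m³/s

By discrete convolution, Q_j = Σ (P_i / 10 mm) · U_{j−i}.
At t = 18 h (j=3): Q = (26.2/10)·11 + (29/10)·15 = 72.3 m³/s.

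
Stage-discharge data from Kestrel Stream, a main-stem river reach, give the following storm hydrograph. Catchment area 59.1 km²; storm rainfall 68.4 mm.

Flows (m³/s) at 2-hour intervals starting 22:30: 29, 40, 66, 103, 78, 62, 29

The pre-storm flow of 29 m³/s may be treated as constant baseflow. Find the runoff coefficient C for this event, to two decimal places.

ΣQ_DR = 204.0 m³/s; V = ΣQ_DR·Δt = 1.469 × 10^6 m³.
Runoff depth d = V / A = 24.85 mm.
C = d / P = 24.85 / 68.4 = 0.36.

C ≈ 0.36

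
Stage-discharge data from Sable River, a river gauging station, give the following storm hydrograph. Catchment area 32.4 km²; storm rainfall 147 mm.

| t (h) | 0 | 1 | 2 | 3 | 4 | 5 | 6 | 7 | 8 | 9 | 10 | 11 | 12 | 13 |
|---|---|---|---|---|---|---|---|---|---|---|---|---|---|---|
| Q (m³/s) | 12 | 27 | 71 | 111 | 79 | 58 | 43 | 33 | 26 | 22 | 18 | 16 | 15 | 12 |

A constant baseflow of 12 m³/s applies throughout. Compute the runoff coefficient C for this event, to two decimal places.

ΣQ_DR = 375.0 m³/s; V = ΣQ_DR·Δt = 1.350 × 10^6 m³.
Runoff depth d = V / A = 41.67 mm.
C = d / P = 41.67 / 147 = 0.28.

C ≈ 0.28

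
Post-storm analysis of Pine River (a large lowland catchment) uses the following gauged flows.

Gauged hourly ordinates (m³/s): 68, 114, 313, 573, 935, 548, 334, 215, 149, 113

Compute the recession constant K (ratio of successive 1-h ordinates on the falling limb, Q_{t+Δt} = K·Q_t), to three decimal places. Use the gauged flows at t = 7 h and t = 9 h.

Using the recession-limb readings at t = 7 h and t = 9 h: Q falls from 215 to 113 m³/s over 2 intervals.
K = (Q₂/Q₁)^(1/2) = (113/215)^(1/2) = 0.725.

K ≈ 0.725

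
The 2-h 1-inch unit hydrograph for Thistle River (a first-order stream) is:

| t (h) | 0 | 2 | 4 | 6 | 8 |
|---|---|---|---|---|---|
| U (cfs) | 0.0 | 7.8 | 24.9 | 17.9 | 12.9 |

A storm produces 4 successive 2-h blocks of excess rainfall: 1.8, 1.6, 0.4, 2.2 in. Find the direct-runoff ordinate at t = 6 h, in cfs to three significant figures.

Q ≈ 75.2 cfs

By discrete convolution, Q_j = Σ (P_i / 1 in) · U_{j−i}.
At t = 6 h (j=3): Q = (1.8/1)·17.9 + (1.6/1)·24.9 + (0.4/1)·7.8 + (2.2/1)·0.0 = 75.2 cfs.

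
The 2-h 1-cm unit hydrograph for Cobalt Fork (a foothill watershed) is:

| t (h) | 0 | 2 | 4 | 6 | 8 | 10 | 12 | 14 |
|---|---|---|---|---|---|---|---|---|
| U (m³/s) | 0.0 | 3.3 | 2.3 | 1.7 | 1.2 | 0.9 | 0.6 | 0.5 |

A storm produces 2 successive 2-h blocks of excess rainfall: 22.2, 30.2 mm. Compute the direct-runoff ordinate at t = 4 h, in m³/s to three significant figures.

By discrete convolution, Q_j = Σ (P_i / 10 mm) · U_{j−i}.
At t = 4 h (j=2): Q = (22.2/10)·2.3 + (30.2/10)·3.3 = 15.1 m³/s.

Q ≈ 15.1 m³/s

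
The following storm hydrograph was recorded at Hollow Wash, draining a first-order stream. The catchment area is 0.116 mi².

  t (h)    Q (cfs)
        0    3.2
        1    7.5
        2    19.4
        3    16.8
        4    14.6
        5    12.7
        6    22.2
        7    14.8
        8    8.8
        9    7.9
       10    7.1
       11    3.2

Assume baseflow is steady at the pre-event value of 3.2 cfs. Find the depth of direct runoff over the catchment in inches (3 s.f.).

d ≈ 1.33 in

Direct runoff: 0.0, 4.3, 16.2, 13.6, 11.4, 9.5, 19.0, 11.6, 5.6, 4.7, 3.9, 0.0 cfs; ΣQ_DR = 99.80 cfs.
V = ΣQ_DR · Δt = 99.80 × 3600 s = 3.593 × 10^5 ft³.
Over A = 0.116 mi², depth = V / A = 1.33 in.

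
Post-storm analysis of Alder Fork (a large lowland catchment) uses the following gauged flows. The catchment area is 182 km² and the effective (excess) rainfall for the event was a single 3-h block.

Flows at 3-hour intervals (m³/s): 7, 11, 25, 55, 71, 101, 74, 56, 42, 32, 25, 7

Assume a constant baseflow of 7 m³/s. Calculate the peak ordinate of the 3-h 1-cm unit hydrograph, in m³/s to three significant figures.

U_p ≈ 37.5 m³/s

Direct runoff: 0.0, 4.0, 18.0, 48.0, 64.0, 94.0, 67.0, 49.0, 35.0, 25.0, 18.0, 0.0 m³/s; ΣQ_DR = 422.0 m³/s, peak = 94.0 m³/s.
Runoff depth d = ΣQ_DR·Δt / A = 422.0 × 10800 / (182 km²) = 25.04 mm.
The 1-cm UH is the DRH scaled by (10 mm)/d, so U_p = 94.0 × 10/25.04 = 37.5 m³/s.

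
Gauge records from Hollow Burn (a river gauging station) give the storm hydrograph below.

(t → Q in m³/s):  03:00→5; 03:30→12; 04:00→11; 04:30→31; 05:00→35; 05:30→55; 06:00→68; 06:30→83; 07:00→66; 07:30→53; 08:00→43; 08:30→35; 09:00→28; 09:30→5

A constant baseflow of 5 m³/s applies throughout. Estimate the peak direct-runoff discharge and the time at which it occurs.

Q_p = 78.0 m³/s at t = 06:30

Subtracting baseflow gives direct-runoff ordinates: 0.0, 7.0, 6.0, 26.0, 30.0, 50.0, 63.0, 78.0, 61.0, 48.0, 38.0, 30.0, 23.0, 0.0 m³/s.
The maximum is 78.0 m³/s, occurring at the reading for t = 06:30.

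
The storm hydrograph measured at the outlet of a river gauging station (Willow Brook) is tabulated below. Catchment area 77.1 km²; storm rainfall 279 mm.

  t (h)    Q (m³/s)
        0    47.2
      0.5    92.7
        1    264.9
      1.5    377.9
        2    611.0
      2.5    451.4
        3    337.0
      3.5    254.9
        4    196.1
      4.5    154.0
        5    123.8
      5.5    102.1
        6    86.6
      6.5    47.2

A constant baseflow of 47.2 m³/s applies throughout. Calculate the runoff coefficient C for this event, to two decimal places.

ΣQ_DR = 2486 m³/s; V = ΣQ_DR·Δt = 4.475 × 10^6 m³.
Runoff depth d = V / A = 58.04 mm.
C = d / P = 58.04 / 279 = 0.21.

C ≈ 0.21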